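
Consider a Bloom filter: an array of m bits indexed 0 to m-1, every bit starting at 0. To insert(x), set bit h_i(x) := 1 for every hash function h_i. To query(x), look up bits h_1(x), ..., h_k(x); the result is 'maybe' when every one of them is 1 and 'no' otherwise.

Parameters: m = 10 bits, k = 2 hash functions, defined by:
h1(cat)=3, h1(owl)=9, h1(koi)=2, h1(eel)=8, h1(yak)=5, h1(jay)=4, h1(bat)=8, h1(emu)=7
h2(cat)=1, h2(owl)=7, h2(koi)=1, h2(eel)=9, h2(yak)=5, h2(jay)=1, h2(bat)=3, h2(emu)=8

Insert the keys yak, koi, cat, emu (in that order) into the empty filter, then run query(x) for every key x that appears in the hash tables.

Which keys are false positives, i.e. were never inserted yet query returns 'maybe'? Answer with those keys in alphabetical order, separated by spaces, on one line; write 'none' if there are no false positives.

Start: bits=0000000000
After insert 'yak': sets bits 5 -> bits=0000010000
After insert 'koi': sets bits 1 2 -> bits=0110010000
After insert 'cat': sets bits 1 3 -> bits=0111010000
After insert 'emu': sets bits 7 8 -> bits=0111010110
Not inserted: bat eel jay owl — query each against bits=0111010110:
query bat: checks bit3=1, bit8=1 (all 1) -> maybe => FALSE POSITIVE
query eel: checks bit8=1, bit9=0 (has a 0) -> no => not a false positive
query jay: checks bit1=1, bit4=0 (has a 0) -> no => not a false positive
query owl: checks bit7=1, bit9=0 (has a 0) -> no => not a false positive
False positives (alphabetical): bat

Answer: bat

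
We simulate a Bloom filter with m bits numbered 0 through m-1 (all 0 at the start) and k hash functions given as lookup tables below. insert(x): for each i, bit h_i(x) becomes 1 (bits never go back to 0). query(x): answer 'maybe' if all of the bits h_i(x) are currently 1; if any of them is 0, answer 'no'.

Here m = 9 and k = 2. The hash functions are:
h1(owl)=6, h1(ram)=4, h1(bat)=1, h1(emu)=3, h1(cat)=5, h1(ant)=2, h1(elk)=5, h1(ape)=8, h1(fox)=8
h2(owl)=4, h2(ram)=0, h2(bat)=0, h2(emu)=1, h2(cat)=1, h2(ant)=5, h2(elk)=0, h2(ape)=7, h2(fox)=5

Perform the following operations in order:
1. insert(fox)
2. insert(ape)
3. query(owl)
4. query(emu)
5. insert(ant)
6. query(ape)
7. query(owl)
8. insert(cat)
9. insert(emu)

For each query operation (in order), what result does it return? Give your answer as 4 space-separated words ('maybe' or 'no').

Answer: no no maybe no

Derivation:
Start: bits=000000000
Op 1: insert fox -> sets bits 5 8 -> bits=000001001
Op 2: insert ape -> sets bits 7 8 -> bits=000001011
Op 3: query owl -> checks bit4=0, bit6=0 (has a 0) -> no
Op 4: query emu -> checks bit1=0, bit3=0 (has a 0) -> no
Op 5: insert ant -> sets bits 2 5 -> bits=001001011
Op 6: query ape -> checks bit7=1, bit8=1 (all 1) -> maybe
Op 7: query owl -> checks bit4=0, bit6=0 (has a 0) -> no
Op 8: insert cat -> sets bits 1 5 -> bits=011001011
Op 9: insert emu -> sets bits 1 3 -> bits=011101011
Query results in order: no no maybe no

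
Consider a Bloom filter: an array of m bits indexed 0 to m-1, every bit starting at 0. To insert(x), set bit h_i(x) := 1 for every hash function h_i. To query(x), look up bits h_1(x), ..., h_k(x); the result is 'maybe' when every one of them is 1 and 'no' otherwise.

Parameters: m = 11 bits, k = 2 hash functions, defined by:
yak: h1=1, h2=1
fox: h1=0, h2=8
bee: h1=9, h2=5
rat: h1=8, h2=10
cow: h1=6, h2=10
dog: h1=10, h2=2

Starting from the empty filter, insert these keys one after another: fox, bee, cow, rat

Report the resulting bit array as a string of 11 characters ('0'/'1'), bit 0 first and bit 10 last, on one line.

Start: bits=00000000000
After insert 'fox': sets bits 0 8 -> bits=10000000100
After insert 'bee': sets bits 5 9 -> bits=10000100110
After insert 'cow': sets bits 6 10 -> bits=10000110111
After insert 'rat': sets bits 8 10 -> bits=10000110111

Answer: 10000110111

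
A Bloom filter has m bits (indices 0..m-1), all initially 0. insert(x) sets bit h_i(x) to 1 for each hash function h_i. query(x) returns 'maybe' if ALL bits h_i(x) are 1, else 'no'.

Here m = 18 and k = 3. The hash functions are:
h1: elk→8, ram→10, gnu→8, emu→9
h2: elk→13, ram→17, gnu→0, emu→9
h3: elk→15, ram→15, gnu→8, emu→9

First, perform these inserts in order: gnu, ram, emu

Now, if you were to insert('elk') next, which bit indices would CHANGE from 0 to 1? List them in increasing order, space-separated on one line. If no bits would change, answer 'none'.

Answer: 13

Derivation:
Start: bits=000000000000000000
After insert 'gnu': sets bits 0 8 -> bits=100000001000000000
After insert 'ram': sets bits 10 15 17 -> bits=100000001010000101
After insert 'emu': sets bits 9 -> bits=100000001110000101
insert 'elk' would touch bits 8 13 15; currently bit8=1, bit13=0, bit15=1
Bits that are 0 among those (would change 0->1): 13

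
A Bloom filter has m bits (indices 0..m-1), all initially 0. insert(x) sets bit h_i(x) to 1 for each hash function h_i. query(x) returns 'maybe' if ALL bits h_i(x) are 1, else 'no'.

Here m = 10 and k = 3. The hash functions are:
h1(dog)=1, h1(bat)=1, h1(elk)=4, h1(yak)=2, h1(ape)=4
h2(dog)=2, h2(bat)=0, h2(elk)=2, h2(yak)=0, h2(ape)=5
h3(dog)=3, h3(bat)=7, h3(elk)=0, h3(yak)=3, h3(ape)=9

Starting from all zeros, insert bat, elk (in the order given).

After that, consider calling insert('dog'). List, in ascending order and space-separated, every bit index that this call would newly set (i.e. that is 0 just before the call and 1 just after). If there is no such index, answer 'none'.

Start: bits=0000000000
After insert 'bat': sets bits 0 1 7 -> bits=1100000100
After insert 'elk': sets bits 0 2 4 -> bits=1110100100
insert 'dog' would touch bits 1 2 3; currently bit1=1, bit2=1, bit3=0
Bits that are 0 among those (would change 0->1): 3

Answer: 3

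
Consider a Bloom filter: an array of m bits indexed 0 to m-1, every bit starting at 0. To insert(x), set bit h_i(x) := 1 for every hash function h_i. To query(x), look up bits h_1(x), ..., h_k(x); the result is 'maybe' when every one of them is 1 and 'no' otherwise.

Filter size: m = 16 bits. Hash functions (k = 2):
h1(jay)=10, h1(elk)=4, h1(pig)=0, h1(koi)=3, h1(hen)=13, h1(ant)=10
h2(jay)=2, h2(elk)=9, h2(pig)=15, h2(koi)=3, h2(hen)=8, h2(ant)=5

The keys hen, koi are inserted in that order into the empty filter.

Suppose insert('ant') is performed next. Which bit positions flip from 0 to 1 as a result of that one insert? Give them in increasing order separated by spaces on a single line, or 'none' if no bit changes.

Answer: 5 10

Derivation:
Start: bits=0000000000000000
After insert 'hen': sets bits 8 13 -> bits=0000000010000100
After insert 'koi': sets bits 3 -> bits=0001000010000100
insert 'ant' would touch bits 5 10; currently bit5=0, bit10=0
Bits that are 0 among those (would change 0->1): 5 10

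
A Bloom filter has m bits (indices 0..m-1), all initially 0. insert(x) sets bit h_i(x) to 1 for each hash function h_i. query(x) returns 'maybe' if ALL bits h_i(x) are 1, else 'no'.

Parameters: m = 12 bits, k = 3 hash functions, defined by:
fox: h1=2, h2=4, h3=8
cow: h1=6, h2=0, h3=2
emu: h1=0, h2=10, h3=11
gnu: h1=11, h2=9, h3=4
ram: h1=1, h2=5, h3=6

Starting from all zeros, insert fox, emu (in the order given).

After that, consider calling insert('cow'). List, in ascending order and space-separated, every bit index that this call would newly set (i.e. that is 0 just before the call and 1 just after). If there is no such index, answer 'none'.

Answer: 6

Derivation:
Start: bits=000000000000
After insert 'fox': sets bits 2 4 8 -> bits=001010001000
After insert 'emu': sets bits 0 10 11 -> bits=101010001011
insert 'cow' would touch bits 0 2 6; currently bit0=1, bit2=1, bit6=0
Bits that are 0 among those (would change 0->1): 6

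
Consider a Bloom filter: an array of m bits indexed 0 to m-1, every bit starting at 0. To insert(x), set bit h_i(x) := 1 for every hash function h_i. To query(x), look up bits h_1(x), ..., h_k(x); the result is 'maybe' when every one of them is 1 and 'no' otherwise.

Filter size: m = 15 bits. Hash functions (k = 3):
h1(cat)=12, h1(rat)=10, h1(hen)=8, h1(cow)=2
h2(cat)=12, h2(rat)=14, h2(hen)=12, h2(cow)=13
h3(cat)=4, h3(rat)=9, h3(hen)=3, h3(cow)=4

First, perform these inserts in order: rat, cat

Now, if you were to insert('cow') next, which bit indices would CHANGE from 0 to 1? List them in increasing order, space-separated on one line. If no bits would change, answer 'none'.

Start: bits=000000000000000
After insert 'rat': sets bits 9 10 14 -> bits=000000000110001
After insert 'cat': sets bits 4 12 -> bits=000010000110101
insert 'cow' would touch bits 2 4 13; currently bit2=0, bit4=1, bit13=0
Bits that are 0 among those (would change 0->1): 2 13

Answer: 2 13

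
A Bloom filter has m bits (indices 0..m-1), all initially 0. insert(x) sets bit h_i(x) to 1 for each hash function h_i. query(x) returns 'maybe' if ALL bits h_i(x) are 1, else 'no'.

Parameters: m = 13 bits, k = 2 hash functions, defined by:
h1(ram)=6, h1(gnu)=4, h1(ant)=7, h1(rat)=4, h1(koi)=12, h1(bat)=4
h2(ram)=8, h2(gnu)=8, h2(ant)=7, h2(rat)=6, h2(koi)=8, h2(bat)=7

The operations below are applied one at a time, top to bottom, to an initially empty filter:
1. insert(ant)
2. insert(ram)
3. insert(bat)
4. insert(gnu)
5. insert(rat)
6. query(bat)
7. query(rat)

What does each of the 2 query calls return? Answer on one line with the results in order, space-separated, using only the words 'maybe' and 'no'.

Answer: maybe maybe

Derivation:
Start: bits=0000000000000
Op 1: insert ant -> sets bits 7 -> bits=0000000100000
Op 2: insert ram -> sets bits 6 8 -> bits=0000001110000
Op 3: insert bat -> sets bits 4 7 -> bits=0000101110000
Op 4: insert gnu -> sets bits 4 8 -> bits=0000101110000
Op 5: insert rat -> sets bits 4 6 -> bits=0000101110000
Op 6: query bat -> checks bit4=1, bit7=1 (all 1) -> maybe
Op 7: query rat -> checks bit4=1, bit6=1 (all 1) -> maybe
Query results in order: maybe maybe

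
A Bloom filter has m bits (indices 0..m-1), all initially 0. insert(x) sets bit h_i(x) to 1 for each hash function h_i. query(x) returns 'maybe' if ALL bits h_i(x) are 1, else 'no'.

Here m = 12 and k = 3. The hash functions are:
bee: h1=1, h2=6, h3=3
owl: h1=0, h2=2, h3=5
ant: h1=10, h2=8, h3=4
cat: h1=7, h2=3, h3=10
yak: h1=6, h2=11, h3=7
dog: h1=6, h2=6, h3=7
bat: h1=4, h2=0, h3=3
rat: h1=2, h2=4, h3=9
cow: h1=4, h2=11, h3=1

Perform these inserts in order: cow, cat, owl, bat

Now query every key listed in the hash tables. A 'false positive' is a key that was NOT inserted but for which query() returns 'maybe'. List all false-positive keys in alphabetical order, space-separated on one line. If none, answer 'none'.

Start: bits=000000000000
After insert 'cow': sets bits 1 4 11 -> bits=010010000001
After insert 'cat': sets bits 3 7 10 -> bits=010110010011
After insert 'owl': sets bits 0 2 5 -> bits=111111010011
After insert 'bat': sets bits 0 3 4 -> bits=111111010011
Not inserted: ant bee dog rat yak — query each against bits=111111010011:
query ant: checks bit4=1, bit8=0, bit10=1 (has a 0) -> no => not a false positive
query bee: checks bit1=1, bit3=1, bit6=0 (has a 0) -> no => not a false positive
query dog: checks bit6=0, bit7=1 (has a 0) -> no => not a false positive
query rat: checks bit2=1, bit4=1, bit9=0 (has a 0) -> no => not a false positive
query yak: checks bit6=0, bit7=1, bit11=1 (has a 0) -> no => not a false positive
False positives (alphabetical): none

Answer: none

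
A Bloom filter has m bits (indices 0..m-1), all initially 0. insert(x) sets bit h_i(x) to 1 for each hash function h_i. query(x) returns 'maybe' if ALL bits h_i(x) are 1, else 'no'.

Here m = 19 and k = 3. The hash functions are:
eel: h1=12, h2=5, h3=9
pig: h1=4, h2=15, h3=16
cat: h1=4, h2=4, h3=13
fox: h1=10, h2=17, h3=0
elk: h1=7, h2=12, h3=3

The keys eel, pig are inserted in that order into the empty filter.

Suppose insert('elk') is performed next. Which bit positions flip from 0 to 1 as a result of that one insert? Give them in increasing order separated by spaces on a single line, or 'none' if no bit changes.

Answer: 3 7

Derivation:
Start: bits=0000000000000000000
After insert 'eel': sets bits 5 9 12 -> bits=0000010001001000000
After insert 'pig': sets bits 4 15 16 -> bits=0000110001001001100
insert 'elk' would touch bits 3 7 12; currently bit3=0, bit7=0, bit12=1
Bits that are 0 among those (would change 0->1): 3 7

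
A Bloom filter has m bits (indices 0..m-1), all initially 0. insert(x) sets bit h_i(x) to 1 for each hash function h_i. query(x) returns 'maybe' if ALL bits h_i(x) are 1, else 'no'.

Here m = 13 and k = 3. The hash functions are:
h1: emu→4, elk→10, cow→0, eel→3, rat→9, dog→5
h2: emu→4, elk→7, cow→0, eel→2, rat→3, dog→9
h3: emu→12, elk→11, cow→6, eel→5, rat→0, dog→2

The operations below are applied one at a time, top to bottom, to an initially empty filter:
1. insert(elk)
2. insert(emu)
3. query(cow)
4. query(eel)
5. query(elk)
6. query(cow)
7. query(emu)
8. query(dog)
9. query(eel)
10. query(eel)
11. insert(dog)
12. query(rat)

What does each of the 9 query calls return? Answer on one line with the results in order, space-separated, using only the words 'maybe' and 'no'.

Answer: no no maybe no maybe no no no no

Derivation:
Start: bits=0000000000000
Op 1: insert elk -> sets bits 7 10 11 -> bits=0000000100110
Op 2: insert emu -> sets bits 4 12 -> bits=0000100100111
Op 3: query cow -> checks bit0=0, bit6=0 (has a 0) -> no
Op 4: query eel -> checks bit2=0, bit3=0, bit5=0 (has a 0) -> no
Op 5: query elk -> checks bit7=1, bit10=1, bit11=1 (all 1) -> maybe
Op 6: query cow -> checks bit0=0, bit6=0 (has a 0) -> no
Op 7: query emu -> checks bit4=1, bit12=1 (all 1) -> maybe
Op 8: query dog -> checks bit2=0, bit5=0, bit9=0 (has a 0) -> no
Op 9: query eel -> checks bit2=0, bit3=0, bit5=0 (has a 0) -> no
Op 10: query eel -> checks bit2=0, bit3=0, bit5=0 (has a 0) -> no
Op 11: insert dog -> sets bits 2 5 9 -> bits=0010110101111
Op 12: query rat -> checks bit0=0, bit3=0, bit9=1 (has a 0) -> no
Query results in order: no no maybe no maybe no no no no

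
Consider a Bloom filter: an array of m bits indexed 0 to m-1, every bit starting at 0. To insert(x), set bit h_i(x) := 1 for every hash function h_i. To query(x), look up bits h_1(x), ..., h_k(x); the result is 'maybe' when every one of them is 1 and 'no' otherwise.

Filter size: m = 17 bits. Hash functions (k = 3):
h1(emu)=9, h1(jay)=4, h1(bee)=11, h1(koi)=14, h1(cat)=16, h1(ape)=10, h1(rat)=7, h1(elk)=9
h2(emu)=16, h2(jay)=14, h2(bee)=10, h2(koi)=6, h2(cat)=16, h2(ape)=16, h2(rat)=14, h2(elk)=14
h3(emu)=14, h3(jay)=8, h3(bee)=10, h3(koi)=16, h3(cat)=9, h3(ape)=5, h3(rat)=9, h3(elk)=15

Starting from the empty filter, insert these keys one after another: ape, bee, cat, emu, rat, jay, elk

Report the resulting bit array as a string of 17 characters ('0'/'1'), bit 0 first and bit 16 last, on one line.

Start: bits=00000000000000000
After insert 'ape': sets bits 5 10 16 -> bits=00000100001000001
After insert 'bee': sets bits 10 11 -> bits=00000100001100001
After insert 'cat': sets bits 9 16 -> bits=00000100011100001
After insert 'emu': sets bits 9 14 16 -> bits=00000100011100101
After insert 'rat': sets bits 7 9 14 -> bits=00000101011100101
After insert 'jay': sets bits 4 8 14 -> bits=00001101111100101
After insert 'elk': sets bits 9 14 15 -> bits=00001101111100111

Answer: 00001101111100111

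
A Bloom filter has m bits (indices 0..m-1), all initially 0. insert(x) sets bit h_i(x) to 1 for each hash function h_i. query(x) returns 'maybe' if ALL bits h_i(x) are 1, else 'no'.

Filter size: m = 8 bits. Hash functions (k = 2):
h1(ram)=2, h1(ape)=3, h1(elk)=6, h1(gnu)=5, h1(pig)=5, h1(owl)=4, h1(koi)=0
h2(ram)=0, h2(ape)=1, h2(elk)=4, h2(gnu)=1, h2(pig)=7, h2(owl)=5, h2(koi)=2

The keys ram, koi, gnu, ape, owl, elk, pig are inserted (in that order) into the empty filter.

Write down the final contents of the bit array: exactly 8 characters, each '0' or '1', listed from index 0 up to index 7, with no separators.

Answer: 11111111

Derivation:
Start: bits=00000000
After insert 'ram': sets bits 0 2 -> bits=10100000
After insert 'koi': sets bits 0 2 -> bits=10100000
After insert 'gnu': sets bits 1 5 -> bits=11100100
After insert 'ape': sets bits 1 3 -> bits=11110100
After insert 'owl': sets bits 4 5 -> bits=11111100
After insert 'elk': sets bits 4 6 -> bits=11111110
After insert 'pig': sets bits 5 7 -> bits=11111111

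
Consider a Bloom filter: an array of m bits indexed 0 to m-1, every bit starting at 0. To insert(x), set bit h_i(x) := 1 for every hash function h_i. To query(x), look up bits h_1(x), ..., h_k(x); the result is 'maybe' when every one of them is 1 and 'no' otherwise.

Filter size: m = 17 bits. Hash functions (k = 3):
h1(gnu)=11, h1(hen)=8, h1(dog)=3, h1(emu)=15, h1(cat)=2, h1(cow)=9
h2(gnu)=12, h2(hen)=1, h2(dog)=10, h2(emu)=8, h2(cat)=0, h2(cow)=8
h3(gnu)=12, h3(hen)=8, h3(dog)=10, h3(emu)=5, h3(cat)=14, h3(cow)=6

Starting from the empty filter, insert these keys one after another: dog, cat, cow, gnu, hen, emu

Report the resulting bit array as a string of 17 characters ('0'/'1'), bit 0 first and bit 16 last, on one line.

Start: bits=00000000000000000
After insert 'dog': sets bits 3 10 -> bits=00010000001000000
After insert 'cat': sets bits 0 2 14 -> bits=10110000001000100
After insert 'cow': sets bits 6 8 9 -> bits=10110010111000100
After insert 'gnu': sets bits 11 12 -> bits=10110010111110100
After insert 'hen': sets bits 1 8 -> bits=11110010111110100
After insert 'emu': sets bits 5 8 15 -> bits=11110110111110110

Answer: 11110110111110110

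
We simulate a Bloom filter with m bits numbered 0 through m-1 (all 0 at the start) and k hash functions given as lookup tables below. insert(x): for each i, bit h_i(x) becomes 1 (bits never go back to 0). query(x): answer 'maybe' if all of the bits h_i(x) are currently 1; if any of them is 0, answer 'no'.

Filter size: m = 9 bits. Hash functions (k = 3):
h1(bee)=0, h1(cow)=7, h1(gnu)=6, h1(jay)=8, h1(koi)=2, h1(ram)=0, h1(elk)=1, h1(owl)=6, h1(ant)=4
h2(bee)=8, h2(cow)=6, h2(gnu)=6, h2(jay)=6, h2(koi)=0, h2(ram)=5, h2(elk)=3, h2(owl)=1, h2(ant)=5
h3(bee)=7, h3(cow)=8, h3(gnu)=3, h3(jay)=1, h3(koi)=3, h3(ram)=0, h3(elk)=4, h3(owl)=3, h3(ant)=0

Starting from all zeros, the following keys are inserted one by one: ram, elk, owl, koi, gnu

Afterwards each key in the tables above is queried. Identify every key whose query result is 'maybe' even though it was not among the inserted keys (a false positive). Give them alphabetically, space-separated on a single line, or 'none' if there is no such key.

Start: bits=000000000
After insert 'ram': sets bits 0 5 -> bits=100001000
After insert 'elk': sets bits 1 3 4 -> bits=110111000
After insert 'owl': sets bits 1 3 6 -> bits=110111100
After insert 'koi': sets bits 0 2 3 -> bits=111111100
After insert 'gnu': sets bits 3 6 -> bits=111111100
Not inserted: ant bee cow jay — query each against bits=111111100:
query ant: checks bit0=1, bit4=1, bit5=1 (all 1) -> maybe => FALSE POSITIVE
query bee: checks bit0=1, bit7=0, bit8=0 (has a 0) -> no => not a false positive
query cow: checks bit6=1, bit7=0, bit8=0 (has a 0) -> no => not a false positive
query jay: checks bit1=1, bit6=1, bit8=0 (has a 0) -> no => not a false positive
False positives (alphabetical): ant

Answer: ant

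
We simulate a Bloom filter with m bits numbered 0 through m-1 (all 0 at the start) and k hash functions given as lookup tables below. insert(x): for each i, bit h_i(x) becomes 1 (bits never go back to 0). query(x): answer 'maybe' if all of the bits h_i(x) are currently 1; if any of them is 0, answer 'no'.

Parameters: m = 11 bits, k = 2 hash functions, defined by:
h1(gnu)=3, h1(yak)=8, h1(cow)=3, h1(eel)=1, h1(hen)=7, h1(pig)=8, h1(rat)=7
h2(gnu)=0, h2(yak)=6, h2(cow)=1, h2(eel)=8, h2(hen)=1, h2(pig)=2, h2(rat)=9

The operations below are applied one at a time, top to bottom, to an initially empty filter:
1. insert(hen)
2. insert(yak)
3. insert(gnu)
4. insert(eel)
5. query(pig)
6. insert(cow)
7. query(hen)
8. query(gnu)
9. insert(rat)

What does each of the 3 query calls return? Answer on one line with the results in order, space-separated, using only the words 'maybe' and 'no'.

Start: bits=00000000000
Op 1: insert hen -> sets bits 1 7 -> bits=01000001000
Op 2: insert yak -> sets bits 6 8 -> bits=01000011100
Op 3: insert gnu -> sets bits 0 3 -> bits=11010011100
Op 4: insert eel -> sets bits 1 8 -> bits=11010011100
Op 5: query pig -> checks bit2=0, bit8=1 (has a 0) -> no
Op 6: insert cow -> sets bits 1 3 -> bits=11010011100
Op 7: query hen -> checks bit1=1, bit7=1 (all 1) -> maybe
Op 8: query gnu -> checks bit0=1, bit3=1 (all 1) -> maybe
Op 9: insert rat -> sets bits 7 9 -> bits=11010011110
Query results in order: no maybe maybe

Answer: no maybe maybe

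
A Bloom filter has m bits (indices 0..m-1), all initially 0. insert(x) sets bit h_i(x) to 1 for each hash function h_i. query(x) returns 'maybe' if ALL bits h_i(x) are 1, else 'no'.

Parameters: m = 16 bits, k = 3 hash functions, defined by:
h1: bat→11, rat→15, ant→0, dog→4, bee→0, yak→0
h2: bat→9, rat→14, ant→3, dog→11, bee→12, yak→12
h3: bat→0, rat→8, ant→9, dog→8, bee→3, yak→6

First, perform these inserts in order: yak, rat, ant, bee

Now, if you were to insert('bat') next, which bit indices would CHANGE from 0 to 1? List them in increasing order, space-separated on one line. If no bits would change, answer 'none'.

Start: bits=0000000000000000
After insert 'yak': sets bits 0 6 12 -> bits=1000001000001000
After insert 'rat': sets bits 8 14 15 -> bits=1000001010001011
After insert 'ant': sets bits 0 3 9 -> bits=1001001011001011
After insert 'bee': sets bits 0 3 12 -> bits=1001001011001011
insert 'bat' would touch bits 0 9 11; currently bit0=1, bit9=1, bit11=0
Bits that are 0 among those (would change 0->1): 11

Answer: 11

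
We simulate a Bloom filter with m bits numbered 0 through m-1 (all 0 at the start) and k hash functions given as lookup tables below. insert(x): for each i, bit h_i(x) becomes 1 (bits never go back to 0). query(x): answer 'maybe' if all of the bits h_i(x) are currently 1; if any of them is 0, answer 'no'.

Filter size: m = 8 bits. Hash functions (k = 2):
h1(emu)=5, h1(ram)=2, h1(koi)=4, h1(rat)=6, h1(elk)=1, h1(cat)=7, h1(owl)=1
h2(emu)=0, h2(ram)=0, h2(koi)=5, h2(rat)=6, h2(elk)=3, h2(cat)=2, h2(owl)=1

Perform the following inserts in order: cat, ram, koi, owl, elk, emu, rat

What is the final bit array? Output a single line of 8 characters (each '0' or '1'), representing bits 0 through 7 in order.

Answer: 11111111

Derivation:
Start: bits=00000000
After insert 'cat': sets bits 2 7 -> bits=00100001
After insert 'ram': sets bits 0 2 -> bits=10100001
After insert 'koi': sets bits 4 5 -> bits=10101101
After insert 'owl': sets bits 1 -> bits=11101101
After insert 'elk': sets bits 1 3 -> bits=11111101
After insert 'emu': sets bits 0 5 -> bits=11111101
After insert 'rat': sets bits 6 -> bits=11111111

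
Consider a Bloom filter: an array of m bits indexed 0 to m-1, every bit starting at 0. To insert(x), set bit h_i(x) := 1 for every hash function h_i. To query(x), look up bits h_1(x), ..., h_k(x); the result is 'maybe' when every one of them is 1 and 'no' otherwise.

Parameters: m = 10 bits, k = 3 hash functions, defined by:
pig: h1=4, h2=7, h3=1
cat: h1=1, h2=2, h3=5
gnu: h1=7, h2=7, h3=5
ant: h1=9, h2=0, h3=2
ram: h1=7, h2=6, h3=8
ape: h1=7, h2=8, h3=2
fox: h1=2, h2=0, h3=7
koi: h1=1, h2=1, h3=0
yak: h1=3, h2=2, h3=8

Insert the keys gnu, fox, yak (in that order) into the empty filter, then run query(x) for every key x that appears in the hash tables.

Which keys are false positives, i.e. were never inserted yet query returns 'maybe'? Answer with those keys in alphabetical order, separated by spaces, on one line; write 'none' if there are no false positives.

Start: bits=0000000000
After insert 'gnu': sets bits 5 7 -> bits=0000010100
After insert 'fox': sets bits 0 2 7 -> bits=1010010100
After insert 'yak': sets bits 2 3 8 -> bits=1011010110
Not inserted: ant ape cat koi pig ram — query each against bits=1011010110:
query ant: checks bit0=1, bit2=1, bit9=0 (has a 0) -> no => not a false positive
query ape: checks bit2=1, bit7=1, bit8=1 (all 1) -> maybe => FALSE POSITIVE
query cat: checks bit1=0, bit2=1, bit5=1 (has a 0) -> no => not a false positive
query koi: checks bit0=1, bit1=0 (has a 0) -> no => not a false positive
query pig: checks bit1=0, bit4=0, bit7=1 (has a 0) -> no => not a false positive
query ram: checks bit6=0, bit7=1, bit8=1 (has a 0) -> no => not a false positive
False positives (alphabetical): ape

Answer: ape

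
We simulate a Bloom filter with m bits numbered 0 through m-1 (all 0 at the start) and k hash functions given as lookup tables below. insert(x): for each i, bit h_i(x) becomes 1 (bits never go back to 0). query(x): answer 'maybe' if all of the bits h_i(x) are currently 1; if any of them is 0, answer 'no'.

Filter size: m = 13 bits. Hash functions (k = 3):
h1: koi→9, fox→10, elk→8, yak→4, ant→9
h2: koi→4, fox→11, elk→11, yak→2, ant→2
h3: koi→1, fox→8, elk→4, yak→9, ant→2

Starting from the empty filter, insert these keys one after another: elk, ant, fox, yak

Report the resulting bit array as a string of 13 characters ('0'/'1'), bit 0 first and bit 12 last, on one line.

Answer: 0010100011110

Derivation:
Start: bits=0000000000000
After insert 'elk': sets bits 4 8 11 -> bits=0000100010010
After insert 'ant': sets bits 2 9 -> bits=0010100011010
After insert 'fox': sets bits 8 10 11 -> bits=0010100011110
After insert 'yak': sets bits 2 4 9 -> bits=0010100011110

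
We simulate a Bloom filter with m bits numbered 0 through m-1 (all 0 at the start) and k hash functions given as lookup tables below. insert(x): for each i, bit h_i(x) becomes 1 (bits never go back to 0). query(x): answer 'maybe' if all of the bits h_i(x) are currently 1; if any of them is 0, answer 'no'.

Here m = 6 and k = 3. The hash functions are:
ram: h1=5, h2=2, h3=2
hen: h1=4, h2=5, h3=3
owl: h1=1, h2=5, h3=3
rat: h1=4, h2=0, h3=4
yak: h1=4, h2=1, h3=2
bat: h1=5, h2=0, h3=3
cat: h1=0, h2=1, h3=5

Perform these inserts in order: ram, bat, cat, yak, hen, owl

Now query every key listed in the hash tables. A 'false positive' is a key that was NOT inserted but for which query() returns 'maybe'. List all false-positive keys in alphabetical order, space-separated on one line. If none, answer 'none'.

Answer: rat

Derivation:
Start: bits=000000
After insert 'ram': sets bits 2 5 -> bits=001001
After insert 'bat': sets bits 0 3 5 -> bits=101101
After insert 'cat': sets bits 0 1 5 -> bits=111101
After insert 'yak': sets bits 1 2 4 -> bits=111111
After insert 'hen': sets bits 3 4 5 -> bits=111111
After insert 'owl': sets bits 1 3 5 -> bits=111111
Not inserted: rat — query each against bits=111111:
query rat: checks bit0=1, bit4=1 (all 1) -> maybe => FALSE POSITIVE
False positives (alphabetical): rat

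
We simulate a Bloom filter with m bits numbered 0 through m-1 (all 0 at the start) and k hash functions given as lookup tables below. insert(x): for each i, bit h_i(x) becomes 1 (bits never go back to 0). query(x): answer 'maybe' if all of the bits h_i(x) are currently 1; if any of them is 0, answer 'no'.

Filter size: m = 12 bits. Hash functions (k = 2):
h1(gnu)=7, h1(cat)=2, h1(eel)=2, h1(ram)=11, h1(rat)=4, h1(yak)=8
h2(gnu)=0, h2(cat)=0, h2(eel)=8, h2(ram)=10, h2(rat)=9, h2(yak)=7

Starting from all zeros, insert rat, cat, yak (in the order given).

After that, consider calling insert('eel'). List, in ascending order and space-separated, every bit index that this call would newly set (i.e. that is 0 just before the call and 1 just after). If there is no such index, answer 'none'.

Answer: none

Derivation:
Start: bits=000000000000
After insert 'rat': sets bits 4 9 -> bits=000010000100
After insert 'cat': sets bits 0 2 -> bits=101010000100
After insert 'yak': sets bits 7 8 -> bits=101010011100
insert 'eel' would touch bits 2 8; currently bit2=1, bit8=1
Bits that are 0 among those (would change 0->1): none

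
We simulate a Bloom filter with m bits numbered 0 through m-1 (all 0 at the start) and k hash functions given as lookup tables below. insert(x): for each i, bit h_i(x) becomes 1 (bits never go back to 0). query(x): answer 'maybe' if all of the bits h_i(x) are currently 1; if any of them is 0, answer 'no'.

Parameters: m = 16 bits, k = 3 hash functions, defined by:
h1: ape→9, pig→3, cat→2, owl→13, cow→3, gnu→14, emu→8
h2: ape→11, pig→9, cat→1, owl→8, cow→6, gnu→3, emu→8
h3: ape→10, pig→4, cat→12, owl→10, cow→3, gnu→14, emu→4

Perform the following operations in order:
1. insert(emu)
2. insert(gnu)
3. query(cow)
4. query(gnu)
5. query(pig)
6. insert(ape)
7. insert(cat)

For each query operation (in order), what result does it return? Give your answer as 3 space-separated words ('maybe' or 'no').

Answer: no maybe no

Derivation:
Start: bits=0000000000000000
Op 1: insert emu -> sets bits 4 8 -> bits=0000100010000000
Op 2: insert gnu -> sets bits 3 14 -> bits=0001100010000010
Op 3: query cow -> checks bit3=1, bit6=0 (has a 0) -> no
Op 4: query gnu -> checks bit3=1, bit14=1 (all 1) -> maybe
Op 5: query pig -> checks bit3=1, bit4=1, bit9=0 (has a 0) -> no
Op 6: insert ape -> sets bits 9 10 11 -> bits=0001100011110010
Op 7: insert cat -> sets bits 1 2 12 -> bits=0111100011111010
Query results in order: no maybe no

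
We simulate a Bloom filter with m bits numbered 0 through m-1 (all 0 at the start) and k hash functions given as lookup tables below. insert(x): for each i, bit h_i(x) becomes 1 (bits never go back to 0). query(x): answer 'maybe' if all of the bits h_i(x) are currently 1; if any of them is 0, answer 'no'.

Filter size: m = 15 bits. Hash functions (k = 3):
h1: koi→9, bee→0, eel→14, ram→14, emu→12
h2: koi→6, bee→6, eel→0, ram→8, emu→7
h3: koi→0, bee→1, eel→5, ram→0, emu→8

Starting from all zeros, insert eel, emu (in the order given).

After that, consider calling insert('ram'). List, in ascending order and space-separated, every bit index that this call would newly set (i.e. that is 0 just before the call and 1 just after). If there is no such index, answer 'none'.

Start: bits=000000000000000
After insert 'eel': sets bits 0 5 14 -> bits=100001000000001
After insert 'emu': sets bits 7 8 12 -> bits=100001011000101
insert 'ram' would touch bits 0 8 14; currently bit0=1, bit8=1, bit14=1
Bits that are 0 among those (would change 0->1): none

Answer: none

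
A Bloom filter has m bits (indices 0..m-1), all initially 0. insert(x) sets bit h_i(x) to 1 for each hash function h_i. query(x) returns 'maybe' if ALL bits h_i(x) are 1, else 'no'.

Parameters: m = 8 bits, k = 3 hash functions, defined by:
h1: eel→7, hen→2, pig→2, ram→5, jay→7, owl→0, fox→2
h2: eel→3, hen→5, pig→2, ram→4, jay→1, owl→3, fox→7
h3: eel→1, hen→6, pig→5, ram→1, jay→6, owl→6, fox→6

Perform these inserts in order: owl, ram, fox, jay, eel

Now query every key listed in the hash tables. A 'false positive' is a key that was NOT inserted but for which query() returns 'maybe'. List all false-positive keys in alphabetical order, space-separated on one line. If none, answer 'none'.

Start: bits=00000000
After insert 'owl': sets bits 0 3 6 -> bits=10010010
After insert 'ram': sets bits 1 4 5 -> bits=11011110
After insert 'fox': sets bits 2 6 7 -> bits=11111111
After insert 'jay': sets bits 1 6 7 -> bits=11111111
After insert 'eel': sets bits 1 3 7 -> bits=11111111
Not inserted: hen pig — query each against bits=11111111:
query hen: checks bit2=1, bit5=1, bit6=1 (all 1) -> maybe => FALSE POSITIVE
query pig: checks bit2=1, bit5=1 (all 1) -> maybe => FALSE POSITIVE
False positives (alphabetical): hen pig

Answer: hen pig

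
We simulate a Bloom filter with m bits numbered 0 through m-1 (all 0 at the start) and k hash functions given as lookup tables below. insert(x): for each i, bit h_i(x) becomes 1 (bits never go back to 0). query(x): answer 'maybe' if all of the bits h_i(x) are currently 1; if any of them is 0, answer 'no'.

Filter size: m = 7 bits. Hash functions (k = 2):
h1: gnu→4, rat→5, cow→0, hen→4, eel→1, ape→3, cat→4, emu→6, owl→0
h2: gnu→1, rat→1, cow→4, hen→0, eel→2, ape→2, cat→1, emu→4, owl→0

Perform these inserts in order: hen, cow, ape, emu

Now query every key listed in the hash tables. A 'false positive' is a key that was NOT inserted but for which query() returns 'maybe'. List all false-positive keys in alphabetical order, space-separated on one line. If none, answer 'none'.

Start: bits=0000000
After insert 'hen': sets bits 0 4 -> bits=1000100
After insert 'cow': sets bits 0 4 -> bits=1000100
After insert 'ape': sets bits 2 3 -> bits=1011100
After insert 'emu': sets bits 4 6 -> bits=1011101
Not inserted: cat eel gnu owl rat — query each against bits=1011101:
query cat: checks bit1=0, bit4=1 (has a 0) -> no => not a false positive
query eel: checks bit1=0, bit2=1 (has a 0) -> no => not a false positive
query gnu: checks bit1=0, bit4=1 (has a 0) -> no => not a false positive
query owl: checks bit0=1 (all 1) -> maybe => FALSE POSITIVE
query rat: checks bit1=0, bit5=0 (has a 0) -> no => not a false positive
False positives (alphabetical): owl

Answer: owl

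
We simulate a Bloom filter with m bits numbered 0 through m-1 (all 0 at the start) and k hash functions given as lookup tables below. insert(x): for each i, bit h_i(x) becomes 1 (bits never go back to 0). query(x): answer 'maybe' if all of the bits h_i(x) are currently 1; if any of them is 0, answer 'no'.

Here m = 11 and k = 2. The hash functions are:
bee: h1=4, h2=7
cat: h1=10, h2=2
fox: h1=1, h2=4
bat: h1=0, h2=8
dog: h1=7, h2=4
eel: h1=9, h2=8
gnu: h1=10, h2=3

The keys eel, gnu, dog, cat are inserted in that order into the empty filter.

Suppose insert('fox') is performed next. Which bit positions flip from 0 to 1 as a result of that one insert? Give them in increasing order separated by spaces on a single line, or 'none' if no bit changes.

Answer: 1

Derivation:
Start: bits=00000000000
After insert 'eel': sets bits 8 9 -> bits=00000000110
After insert 'gnu': sets bits 3 10 -> bits=00010000111
After insert 'dog': sets bits 4 7 -> bits=00011001111
After insert 'cat': sets bits 2 10 -> bits=00111001111
insert 'fox' would touch bits 1 4; currently bit1=0, bit4=1
Bits that are 0 among those (would change 0->1): 1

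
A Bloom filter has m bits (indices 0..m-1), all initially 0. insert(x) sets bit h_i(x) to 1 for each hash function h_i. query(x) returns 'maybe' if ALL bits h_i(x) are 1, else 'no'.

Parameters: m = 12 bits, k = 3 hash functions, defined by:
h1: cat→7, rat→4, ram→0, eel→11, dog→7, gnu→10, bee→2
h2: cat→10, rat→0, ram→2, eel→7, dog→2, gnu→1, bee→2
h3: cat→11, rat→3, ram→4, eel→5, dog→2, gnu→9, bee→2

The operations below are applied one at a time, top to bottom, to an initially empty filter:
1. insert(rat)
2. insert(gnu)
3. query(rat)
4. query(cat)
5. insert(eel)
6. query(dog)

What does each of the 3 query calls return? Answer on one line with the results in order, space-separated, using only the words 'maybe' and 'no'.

Start: bits=000000000000
Op 1: insert rat -> sets bits 0 3 4 -> bits=100110000000
Op 2: insert gnu -> sets bits 1 9 10 -> bits=110110000110
Op 3: query rat -> checks bit0=1, bit3=1, bit4=1 (all 1) -> maybe
Op 4: query cat -> checks bit7=0, bit10=1, bit11=0 (has a 0) -> no
Op 5: insert eel -> sets bits 5 7 11 -> bits=110111010111
Op 6: query dog -> checks bit2=0, bit7=1 (has a 0) -> no
Query results in order: maybe no no

Answer: maybe no no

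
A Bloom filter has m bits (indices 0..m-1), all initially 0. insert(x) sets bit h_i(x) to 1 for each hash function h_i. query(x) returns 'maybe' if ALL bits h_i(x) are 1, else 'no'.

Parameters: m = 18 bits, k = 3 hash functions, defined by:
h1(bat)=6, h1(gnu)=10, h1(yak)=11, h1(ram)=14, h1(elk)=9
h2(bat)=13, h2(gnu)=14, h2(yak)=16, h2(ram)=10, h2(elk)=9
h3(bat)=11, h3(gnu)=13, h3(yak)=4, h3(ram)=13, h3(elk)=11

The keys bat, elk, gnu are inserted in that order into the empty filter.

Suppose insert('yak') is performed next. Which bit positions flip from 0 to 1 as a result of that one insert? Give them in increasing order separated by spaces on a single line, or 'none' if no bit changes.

Answer: 4 16

Derivation:
Start: bits=000000000000000000
After insert 'bat': sets bits 6 11 13 -> bits=000000100001010000
After insert 'elk': sets bits 9 11 -> bits=000000100101010000
After insert 'gnu': sets bits 10 13 14 -> bits=000000100111011000
insert 'yak' would touch bits 4 11 16; currently bit4=0, bit11=1, bit16=0
Bits that are 0 among those (would change 0->1): 4 16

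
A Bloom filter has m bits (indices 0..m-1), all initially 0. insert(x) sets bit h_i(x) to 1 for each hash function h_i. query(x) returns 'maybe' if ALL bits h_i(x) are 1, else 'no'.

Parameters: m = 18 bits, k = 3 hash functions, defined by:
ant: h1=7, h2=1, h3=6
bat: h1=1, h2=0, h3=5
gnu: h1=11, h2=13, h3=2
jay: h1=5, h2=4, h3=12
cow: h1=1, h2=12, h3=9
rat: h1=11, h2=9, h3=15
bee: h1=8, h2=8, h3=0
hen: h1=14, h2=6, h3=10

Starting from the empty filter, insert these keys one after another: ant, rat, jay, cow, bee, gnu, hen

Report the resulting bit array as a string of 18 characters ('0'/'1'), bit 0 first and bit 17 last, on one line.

Answer: 111011111111111100

Derivation:
Start: bits=000000000000000000
After insert 'ant': sets bits 1 6 7 -> bits=010000110000000000
After insert 'rat': sets bits 9 11 15 -> bits=010000110101000100
After insert 'jay': sets bits 4 5 12 -> bits=010011110101100100
After insert 'cow': sets bits 1 9 12 -> bits=010011110101100100
After insert 'bee': sets bits 0 8 -> bits=110011111101100100
After insert 'gnu': sets bits 2 11 13 -> bits=111011111101110100
After insert 'hen': sets bits 6 10 14 -> bits=111011111111111100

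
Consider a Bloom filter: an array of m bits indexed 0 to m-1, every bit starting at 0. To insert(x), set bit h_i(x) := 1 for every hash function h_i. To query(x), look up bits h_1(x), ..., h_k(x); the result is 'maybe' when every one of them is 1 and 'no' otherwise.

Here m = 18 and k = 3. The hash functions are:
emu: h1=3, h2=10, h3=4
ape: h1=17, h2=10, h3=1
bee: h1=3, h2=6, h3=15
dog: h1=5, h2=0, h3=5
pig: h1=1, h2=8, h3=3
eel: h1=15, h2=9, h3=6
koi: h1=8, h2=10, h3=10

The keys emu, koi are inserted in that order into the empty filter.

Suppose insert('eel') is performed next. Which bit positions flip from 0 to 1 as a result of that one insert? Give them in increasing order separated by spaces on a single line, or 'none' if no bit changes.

Start: bits=000000000000000000
After insert 'emu': sets bits 3 4 10 -> bits=000110000010000000
After insert 'koi': sets bits 8 10 -> bits=000110001010000000
insert 'eel' would touch bits 6 9 15; currently bit6=0, bit9=0, bit15=0
Bits that are 0 among those (would change 0->1): 6 9 15

Answer: 6 9 15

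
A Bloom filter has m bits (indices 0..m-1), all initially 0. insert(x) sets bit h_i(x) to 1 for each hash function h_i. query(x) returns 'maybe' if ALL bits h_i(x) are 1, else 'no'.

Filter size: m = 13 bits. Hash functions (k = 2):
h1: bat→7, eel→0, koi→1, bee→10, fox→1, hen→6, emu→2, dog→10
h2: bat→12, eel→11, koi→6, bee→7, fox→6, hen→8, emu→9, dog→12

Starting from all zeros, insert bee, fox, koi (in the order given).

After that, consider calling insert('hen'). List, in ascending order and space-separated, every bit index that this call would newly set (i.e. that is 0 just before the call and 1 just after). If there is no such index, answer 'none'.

Start: bits=0000000000000
After insert 'bee': sets bits 7 10 -> bits=0000000100100
After insert 'fox': sets bits 1 6 -> bits=0100001100100
After insert 'koi': sets bits 1 6 -> bits=0100001100100
insert 'hen' would touch bits 6 8; currently bit6=1, bit8=0
Bits that are 0 among those (would change 0->1): 8

Answer: 8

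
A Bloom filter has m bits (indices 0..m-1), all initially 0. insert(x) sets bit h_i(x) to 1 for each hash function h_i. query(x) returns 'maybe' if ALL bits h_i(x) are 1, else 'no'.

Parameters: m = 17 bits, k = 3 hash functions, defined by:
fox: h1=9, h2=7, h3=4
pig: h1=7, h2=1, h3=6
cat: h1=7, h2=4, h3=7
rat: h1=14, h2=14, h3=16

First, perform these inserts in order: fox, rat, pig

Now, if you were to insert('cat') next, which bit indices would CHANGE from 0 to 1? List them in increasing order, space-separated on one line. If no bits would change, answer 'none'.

Start: bits=00000000000000000
After insert 'fox': sets bits 4 7 9 -> bits=00001001010000000
After insert 'rat': sets bits 14 16 -> bits=00001001010000101
After insert 'pig': sets bits 1 6 7 -> bits=01001011010000101
insert 'cat' would touch bits 4 7; currently bit4=1, bit7=1
Bits that are 0 among those (would change 0->1): none

Answer: none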